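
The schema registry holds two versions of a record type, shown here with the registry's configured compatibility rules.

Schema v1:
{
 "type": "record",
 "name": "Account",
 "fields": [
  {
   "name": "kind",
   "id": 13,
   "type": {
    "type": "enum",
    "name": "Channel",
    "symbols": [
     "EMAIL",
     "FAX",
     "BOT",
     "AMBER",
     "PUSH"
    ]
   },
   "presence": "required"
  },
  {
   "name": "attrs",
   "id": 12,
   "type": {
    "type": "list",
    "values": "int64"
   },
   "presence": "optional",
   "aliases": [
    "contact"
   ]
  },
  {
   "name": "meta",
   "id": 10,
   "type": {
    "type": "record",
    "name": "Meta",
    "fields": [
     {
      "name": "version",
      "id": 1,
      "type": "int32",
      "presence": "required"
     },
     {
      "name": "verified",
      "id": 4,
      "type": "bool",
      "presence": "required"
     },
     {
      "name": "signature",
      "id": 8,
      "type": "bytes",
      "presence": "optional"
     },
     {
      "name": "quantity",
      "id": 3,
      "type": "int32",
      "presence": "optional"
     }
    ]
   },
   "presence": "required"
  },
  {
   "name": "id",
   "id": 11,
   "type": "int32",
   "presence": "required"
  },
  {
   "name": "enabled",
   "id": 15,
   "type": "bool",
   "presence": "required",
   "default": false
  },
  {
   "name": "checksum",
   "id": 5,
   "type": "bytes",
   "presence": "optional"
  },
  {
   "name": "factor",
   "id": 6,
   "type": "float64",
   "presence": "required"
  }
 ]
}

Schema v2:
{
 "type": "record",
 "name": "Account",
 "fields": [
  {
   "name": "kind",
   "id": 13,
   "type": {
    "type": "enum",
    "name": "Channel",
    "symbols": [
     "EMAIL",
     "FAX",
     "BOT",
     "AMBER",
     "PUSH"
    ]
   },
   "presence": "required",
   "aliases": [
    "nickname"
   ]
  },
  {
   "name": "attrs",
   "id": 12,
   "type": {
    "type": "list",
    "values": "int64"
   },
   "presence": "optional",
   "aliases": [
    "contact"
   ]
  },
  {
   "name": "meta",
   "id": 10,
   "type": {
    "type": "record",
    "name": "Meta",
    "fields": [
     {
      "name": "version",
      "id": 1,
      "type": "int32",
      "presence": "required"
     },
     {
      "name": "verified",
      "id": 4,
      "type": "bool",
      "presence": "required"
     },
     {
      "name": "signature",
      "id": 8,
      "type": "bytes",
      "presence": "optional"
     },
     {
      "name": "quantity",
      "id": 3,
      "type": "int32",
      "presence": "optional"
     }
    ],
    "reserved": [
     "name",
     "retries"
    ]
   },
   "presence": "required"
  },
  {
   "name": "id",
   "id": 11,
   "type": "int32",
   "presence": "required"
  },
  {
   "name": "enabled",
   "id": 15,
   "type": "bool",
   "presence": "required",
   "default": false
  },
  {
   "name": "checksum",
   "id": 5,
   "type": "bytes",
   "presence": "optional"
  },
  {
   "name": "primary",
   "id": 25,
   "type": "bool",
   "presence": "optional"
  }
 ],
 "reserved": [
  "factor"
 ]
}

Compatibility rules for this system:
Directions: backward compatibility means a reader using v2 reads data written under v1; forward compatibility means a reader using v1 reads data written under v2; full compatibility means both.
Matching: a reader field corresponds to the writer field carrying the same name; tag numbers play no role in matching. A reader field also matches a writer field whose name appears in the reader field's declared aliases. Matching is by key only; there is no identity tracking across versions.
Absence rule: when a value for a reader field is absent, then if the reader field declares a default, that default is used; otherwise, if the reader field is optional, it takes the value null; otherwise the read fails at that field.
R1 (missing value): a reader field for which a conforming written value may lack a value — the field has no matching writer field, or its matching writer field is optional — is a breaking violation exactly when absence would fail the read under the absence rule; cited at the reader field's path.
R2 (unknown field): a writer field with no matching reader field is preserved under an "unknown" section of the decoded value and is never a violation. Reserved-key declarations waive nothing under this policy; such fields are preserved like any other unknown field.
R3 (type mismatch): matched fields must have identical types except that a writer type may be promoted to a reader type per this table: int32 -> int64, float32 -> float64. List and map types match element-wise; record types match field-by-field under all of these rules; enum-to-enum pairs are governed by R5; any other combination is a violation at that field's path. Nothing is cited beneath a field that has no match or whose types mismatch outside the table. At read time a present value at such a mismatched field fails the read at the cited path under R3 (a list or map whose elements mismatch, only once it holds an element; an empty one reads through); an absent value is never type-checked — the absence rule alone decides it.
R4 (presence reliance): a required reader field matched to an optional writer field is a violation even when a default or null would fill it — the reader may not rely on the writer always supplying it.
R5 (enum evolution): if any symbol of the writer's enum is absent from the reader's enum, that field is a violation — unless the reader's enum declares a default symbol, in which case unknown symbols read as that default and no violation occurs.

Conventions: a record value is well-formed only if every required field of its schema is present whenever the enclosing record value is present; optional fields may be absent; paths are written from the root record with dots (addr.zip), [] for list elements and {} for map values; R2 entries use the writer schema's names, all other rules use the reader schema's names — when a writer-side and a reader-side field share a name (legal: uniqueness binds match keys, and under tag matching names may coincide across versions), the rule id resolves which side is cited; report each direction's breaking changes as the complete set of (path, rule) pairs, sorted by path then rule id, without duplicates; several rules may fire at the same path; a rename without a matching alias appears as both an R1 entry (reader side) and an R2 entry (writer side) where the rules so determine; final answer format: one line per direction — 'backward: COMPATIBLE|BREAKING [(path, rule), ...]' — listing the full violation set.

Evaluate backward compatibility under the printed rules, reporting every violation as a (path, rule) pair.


backward: COMPATIBLE []

in Account below, arrows point writer -> reader
backward for Account (reader v2, writer v1):
  kind <- kind (Channel -> Channel, writer required)
  attrs <- attrs (list<int64> -> list<int64>, writer optional)
  meta <- meta (Meta -> Meta, writer required)
  id <- id (int32 -> int32, writer required)
  enabled <- enabled (bool -> bool, writer required)
  checksum <- checksum (bytes -> bytes, writer optional)
  primary: no writer-side match
  leftover writer field: factor
  meta.version <- meta.version (int32 -> int32, writer required)
  meta.verified <- meta.verified (bool -> bool, writer required)
  meta.signature <- meta.signature (bytes -> bytes, writer optional)
  meta.quantity <- meta.quantity (int32 -> int32, writer optional)
  => backward verdict for Account: COMPATIBLE, no violations
remaining Account differences; none change what is asked:
  added field primary to record Account: optional bool, tag 25 (in v2 it sits last) -> no rule fires on it in Account's dialect; the asked verdict holds
  removed field factor from record Account (its key "factor" joins the reserved list) -> affects forward compatibility only, which is not asked


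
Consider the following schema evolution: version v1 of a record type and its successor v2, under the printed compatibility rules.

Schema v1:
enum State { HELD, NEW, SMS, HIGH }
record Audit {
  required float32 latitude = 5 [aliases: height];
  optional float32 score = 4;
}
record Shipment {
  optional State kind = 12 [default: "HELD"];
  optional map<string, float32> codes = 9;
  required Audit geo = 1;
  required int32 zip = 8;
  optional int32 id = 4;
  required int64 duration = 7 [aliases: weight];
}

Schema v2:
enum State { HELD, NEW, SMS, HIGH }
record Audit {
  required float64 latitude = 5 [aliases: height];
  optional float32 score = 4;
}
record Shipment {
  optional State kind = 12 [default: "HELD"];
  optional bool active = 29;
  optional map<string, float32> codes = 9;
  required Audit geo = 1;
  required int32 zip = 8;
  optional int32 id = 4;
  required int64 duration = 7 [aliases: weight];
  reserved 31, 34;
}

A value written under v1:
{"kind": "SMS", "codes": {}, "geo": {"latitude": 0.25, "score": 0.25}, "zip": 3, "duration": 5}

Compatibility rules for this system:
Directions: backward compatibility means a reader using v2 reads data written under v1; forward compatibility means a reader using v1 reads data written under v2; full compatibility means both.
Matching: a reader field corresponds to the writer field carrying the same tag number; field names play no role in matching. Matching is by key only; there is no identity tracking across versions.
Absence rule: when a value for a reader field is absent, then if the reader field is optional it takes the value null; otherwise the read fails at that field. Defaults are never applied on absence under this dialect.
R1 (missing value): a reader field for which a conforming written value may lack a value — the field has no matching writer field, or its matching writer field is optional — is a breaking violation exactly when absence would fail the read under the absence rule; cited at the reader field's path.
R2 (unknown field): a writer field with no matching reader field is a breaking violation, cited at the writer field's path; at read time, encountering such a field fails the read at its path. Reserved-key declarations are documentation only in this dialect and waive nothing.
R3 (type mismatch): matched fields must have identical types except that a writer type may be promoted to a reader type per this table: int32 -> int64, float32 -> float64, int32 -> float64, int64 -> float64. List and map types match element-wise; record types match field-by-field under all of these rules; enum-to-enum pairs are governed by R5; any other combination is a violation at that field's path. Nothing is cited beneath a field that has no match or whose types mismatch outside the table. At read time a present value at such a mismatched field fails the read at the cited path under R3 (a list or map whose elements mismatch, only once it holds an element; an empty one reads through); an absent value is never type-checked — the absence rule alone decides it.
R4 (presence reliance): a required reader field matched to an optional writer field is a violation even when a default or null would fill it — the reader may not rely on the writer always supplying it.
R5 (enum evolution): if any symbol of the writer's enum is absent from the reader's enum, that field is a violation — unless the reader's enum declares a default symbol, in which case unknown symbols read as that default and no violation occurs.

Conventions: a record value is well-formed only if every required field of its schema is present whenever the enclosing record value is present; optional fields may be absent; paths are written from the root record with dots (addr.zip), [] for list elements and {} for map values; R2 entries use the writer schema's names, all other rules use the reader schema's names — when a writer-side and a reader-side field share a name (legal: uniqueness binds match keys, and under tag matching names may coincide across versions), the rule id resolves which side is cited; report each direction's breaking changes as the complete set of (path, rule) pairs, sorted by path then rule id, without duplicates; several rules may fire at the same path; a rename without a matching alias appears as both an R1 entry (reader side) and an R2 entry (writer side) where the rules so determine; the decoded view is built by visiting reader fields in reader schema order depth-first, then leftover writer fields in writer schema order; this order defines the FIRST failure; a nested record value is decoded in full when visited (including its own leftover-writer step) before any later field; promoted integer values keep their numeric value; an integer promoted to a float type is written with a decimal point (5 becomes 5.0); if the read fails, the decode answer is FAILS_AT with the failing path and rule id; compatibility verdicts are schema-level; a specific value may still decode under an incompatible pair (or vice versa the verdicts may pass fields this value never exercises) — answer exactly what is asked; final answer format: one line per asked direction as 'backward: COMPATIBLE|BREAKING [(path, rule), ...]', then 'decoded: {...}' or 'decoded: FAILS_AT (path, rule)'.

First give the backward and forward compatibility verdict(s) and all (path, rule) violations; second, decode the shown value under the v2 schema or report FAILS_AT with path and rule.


in Shipment below, arrows point writer -> reader
backward on Shipment — v2 reading data written by v1:
  kind <- kind (State -> State, writer optional)
  no writer field matches reader active
  codes <- codes (map<string, float32> -> map<string, float32>, writer optional)
  geo <- geo (Audit -> Audit, writer required)
  zip <- zip (int32 -> int32, writer required)
  id <- id (int32 -> int32, writer optional)
  duration <- duration (int64 -> int64, writer required)
  geo.latitude <- geo.latitude (float32 -> float64, writer required)
  geo.score <- geo.score (float32 -> float32, writer optional)
  => backward: COMPATIBLE
forward on Shipment — v1 reading data written by v2:
  kind <- kind (State -> State, writer optional)
  codes <- codes (map<string, float32> -> map<string, float32>, writer optional)
  geo <- geo (Audit -> Audit, writer required)
  zip <- zip (int32 -> int32, writer required)
  id <- id (int32 -> int32, writer optional)
  duration <- duration (int64 -> int64, writer required)
  writer field active has no reader counterpart
  geo.latitude <- geo.latitude (float64 -> float32, writer required)
  geo.score <- geo.score (float32 -> float32, writer optional)
  breaking: (active, R2)
  breaking: (geo.latitude, R3)
  => forward verdict for Shipment: BREAKING, 2 violation(s)
decode walk for Shipment under reader schema v2:
  kind := "SMS"
  active := null (not supplied -> null)
  codes := {}
  geo.latitude := 0.25 (float32 -> float64)
  geo.score := 0.25
  zip := 3
  id := null (not supplied -> null)
  duration := 5
  => decoded: {"kind": "SMS", "active": null, "codes": {}, "geo": {"latitude": 0.25, "score": 0.25}, "zip": 3, "id": null, "duration": 5}

backward: COMPATIBLE []; forward: BREAKING [(active, R2), (geo.latitude, R3)]; decoded: {"kind": "SMS", "active": null, "codes": {}, "geo": {"latitude": 0.25, "score": 0.25}, "zip": 3, "id": null, "duration": 5}


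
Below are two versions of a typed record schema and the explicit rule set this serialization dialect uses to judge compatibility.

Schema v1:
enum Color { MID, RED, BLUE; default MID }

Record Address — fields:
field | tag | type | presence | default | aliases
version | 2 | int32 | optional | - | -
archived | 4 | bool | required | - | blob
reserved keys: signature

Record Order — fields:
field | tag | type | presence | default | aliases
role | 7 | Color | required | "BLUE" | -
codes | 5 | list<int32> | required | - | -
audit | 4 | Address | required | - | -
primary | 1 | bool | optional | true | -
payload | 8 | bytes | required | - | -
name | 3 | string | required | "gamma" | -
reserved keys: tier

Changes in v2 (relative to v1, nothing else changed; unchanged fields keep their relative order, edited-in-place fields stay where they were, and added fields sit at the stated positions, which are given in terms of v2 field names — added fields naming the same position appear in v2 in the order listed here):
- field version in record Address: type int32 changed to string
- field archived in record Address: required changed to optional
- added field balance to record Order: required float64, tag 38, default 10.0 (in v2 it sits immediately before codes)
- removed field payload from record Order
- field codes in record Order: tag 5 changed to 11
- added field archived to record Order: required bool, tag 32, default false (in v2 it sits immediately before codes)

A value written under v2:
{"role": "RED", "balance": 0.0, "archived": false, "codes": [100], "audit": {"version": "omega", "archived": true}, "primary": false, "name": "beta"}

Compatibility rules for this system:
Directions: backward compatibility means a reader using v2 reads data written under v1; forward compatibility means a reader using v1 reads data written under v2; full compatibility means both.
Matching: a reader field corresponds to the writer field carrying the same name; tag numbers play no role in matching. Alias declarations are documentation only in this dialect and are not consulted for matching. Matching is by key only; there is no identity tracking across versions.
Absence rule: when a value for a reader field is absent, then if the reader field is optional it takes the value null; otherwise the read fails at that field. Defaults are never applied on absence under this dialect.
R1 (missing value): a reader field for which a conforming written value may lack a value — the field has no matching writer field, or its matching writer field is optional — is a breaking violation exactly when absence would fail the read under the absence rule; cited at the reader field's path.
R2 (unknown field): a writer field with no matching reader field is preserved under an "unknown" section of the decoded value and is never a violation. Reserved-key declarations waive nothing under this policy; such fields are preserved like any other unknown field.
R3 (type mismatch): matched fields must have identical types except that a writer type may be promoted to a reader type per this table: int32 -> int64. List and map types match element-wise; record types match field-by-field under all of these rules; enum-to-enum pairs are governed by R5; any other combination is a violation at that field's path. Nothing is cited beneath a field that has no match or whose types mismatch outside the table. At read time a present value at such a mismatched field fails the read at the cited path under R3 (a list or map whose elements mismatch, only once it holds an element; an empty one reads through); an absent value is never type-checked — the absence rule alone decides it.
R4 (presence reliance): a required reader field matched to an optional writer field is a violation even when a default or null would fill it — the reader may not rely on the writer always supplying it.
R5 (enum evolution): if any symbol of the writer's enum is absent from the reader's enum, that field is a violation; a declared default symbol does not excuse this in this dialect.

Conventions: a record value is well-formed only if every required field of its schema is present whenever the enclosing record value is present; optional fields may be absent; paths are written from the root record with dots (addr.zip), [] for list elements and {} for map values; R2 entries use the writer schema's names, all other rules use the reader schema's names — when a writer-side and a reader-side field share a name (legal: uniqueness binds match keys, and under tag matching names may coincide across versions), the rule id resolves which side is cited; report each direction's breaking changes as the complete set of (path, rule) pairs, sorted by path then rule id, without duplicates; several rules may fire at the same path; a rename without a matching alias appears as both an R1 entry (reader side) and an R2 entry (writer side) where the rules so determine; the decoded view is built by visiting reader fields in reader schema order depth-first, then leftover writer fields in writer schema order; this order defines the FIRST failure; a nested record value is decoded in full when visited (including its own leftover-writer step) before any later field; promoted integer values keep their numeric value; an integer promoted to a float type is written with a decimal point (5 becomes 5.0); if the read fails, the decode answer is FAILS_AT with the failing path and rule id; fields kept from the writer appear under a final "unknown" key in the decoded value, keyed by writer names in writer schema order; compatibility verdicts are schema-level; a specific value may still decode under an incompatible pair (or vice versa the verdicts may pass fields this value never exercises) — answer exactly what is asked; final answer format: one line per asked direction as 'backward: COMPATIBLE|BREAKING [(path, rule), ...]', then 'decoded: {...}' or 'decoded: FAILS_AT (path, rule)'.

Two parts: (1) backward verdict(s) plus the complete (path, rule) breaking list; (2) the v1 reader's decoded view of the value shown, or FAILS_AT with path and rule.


backward: BREAKING [(archived, R1), (audit.version, R3), (balance, R1)]; decoded: FAILS_AT (audit.version, R3)

the writer's type comes first in each Order pair
backward pass over Order, reader schema v2, writer schema v1:
  role: paired with writer role (Color -> Color; writer required)
  balance: no writer-side match
  archived: no writer-side match
  codes: paired with writer codes (list<int32> -> list<int32>; writer required)
  audit: paired with writer audit (Address -> Address; writer required)
  primary: paired with writer primary (bool -> bool; writer optional)
  name: paired with writer name (string -> string; writer required)
  writer payload: unknown to reader
  audit.version: paired with writer audit.version (int32 -> string; writer optional)
  audit.archived: paired with writer audit.archived (bool -> bool; writer required)
  R1 fires at archived
  R3 fires at audit.version
  R1 fires at balance
  => backward verdict for Order: BREAKING, 3 violation(s)
decode walk for Order under reader schema v1:
  role := "RED"
  codes := [100]
  read fails at audit.version under R3
  => FAILS_AT (audit.version, R3)
ruling out the remaining Order differences:
  field archived in record Address: required changed to optional -> affects forward compatibility only, which is not asked
  removed field payload from record Order -> affects forward compatibility only, which is not asked
  field codes in record Order: tag 5 changed to 11 -> fires no rule on Order, leaving the asked answer as it is


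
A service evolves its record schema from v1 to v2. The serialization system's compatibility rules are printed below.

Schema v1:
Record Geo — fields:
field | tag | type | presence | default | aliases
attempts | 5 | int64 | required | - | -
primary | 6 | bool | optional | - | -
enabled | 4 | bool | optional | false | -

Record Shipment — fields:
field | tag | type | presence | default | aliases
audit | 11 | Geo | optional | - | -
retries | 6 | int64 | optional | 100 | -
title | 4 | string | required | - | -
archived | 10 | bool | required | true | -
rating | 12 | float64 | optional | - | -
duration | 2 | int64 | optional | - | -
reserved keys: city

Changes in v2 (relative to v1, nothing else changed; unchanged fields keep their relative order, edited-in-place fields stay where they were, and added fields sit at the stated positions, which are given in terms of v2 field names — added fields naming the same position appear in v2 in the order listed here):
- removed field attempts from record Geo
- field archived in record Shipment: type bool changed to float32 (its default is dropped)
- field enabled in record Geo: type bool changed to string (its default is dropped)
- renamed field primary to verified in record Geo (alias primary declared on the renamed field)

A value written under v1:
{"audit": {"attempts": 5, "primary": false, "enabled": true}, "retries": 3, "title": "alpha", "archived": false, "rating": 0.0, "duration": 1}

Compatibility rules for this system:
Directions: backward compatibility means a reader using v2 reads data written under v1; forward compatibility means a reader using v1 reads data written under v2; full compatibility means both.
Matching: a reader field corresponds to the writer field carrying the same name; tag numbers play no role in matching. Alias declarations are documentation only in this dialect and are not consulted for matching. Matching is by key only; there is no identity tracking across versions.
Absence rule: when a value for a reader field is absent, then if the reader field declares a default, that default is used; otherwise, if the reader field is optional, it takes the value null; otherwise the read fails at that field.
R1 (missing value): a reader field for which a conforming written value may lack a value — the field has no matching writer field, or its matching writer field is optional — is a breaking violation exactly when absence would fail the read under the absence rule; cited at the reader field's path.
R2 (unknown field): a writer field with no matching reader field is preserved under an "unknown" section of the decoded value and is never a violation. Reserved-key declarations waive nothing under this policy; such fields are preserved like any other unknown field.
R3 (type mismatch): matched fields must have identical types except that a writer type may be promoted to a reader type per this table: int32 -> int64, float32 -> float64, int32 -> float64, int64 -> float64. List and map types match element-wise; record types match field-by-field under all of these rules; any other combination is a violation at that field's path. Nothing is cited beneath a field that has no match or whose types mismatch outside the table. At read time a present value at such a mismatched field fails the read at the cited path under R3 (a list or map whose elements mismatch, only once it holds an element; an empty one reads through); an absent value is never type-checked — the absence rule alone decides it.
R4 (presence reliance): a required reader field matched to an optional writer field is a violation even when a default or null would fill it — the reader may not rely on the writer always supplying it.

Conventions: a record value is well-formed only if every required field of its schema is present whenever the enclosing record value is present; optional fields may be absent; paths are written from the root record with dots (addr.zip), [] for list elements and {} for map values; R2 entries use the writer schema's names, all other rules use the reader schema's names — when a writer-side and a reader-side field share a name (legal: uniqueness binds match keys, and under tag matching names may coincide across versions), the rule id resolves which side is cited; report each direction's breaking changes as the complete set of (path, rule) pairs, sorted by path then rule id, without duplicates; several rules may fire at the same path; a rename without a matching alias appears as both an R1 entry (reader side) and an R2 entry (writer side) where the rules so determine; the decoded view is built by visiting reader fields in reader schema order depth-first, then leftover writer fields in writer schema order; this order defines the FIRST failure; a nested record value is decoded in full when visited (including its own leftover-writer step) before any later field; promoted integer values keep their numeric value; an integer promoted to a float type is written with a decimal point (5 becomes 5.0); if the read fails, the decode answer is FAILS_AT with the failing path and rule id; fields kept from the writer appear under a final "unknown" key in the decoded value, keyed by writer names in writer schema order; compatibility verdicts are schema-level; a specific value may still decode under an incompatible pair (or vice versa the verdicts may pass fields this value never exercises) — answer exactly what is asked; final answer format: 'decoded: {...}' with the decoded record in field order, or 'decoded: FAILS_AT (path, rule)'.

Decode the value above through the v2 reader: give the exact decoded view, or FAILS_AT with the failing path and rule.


the writer's type comes first in each Shipment pair
decoding the Shipment value with the v2 reader:
  audit.verified := null (not supplied -> null)
  read fails at audit.enabled under R3
  => FAILS_AT (audit.enabled, R3)
the other Shipment changes do not affect what is asked:
  removed field attempts from record Geo -> schema-level compatibility only; this Shipment value's decode is unchanged
  field archived in record Shipment: type bool changed to float32 (its default is dropped) -> schema-level compatibility only; this Shipment value's decode is unchanged
  renamed field primary to verified in record Geo (alias primary declared on the renamed field) -> no rule fires on it and the decoded Shipment view is identical with or without it

decoded: FAILS_AT (audit.enabled, R3)


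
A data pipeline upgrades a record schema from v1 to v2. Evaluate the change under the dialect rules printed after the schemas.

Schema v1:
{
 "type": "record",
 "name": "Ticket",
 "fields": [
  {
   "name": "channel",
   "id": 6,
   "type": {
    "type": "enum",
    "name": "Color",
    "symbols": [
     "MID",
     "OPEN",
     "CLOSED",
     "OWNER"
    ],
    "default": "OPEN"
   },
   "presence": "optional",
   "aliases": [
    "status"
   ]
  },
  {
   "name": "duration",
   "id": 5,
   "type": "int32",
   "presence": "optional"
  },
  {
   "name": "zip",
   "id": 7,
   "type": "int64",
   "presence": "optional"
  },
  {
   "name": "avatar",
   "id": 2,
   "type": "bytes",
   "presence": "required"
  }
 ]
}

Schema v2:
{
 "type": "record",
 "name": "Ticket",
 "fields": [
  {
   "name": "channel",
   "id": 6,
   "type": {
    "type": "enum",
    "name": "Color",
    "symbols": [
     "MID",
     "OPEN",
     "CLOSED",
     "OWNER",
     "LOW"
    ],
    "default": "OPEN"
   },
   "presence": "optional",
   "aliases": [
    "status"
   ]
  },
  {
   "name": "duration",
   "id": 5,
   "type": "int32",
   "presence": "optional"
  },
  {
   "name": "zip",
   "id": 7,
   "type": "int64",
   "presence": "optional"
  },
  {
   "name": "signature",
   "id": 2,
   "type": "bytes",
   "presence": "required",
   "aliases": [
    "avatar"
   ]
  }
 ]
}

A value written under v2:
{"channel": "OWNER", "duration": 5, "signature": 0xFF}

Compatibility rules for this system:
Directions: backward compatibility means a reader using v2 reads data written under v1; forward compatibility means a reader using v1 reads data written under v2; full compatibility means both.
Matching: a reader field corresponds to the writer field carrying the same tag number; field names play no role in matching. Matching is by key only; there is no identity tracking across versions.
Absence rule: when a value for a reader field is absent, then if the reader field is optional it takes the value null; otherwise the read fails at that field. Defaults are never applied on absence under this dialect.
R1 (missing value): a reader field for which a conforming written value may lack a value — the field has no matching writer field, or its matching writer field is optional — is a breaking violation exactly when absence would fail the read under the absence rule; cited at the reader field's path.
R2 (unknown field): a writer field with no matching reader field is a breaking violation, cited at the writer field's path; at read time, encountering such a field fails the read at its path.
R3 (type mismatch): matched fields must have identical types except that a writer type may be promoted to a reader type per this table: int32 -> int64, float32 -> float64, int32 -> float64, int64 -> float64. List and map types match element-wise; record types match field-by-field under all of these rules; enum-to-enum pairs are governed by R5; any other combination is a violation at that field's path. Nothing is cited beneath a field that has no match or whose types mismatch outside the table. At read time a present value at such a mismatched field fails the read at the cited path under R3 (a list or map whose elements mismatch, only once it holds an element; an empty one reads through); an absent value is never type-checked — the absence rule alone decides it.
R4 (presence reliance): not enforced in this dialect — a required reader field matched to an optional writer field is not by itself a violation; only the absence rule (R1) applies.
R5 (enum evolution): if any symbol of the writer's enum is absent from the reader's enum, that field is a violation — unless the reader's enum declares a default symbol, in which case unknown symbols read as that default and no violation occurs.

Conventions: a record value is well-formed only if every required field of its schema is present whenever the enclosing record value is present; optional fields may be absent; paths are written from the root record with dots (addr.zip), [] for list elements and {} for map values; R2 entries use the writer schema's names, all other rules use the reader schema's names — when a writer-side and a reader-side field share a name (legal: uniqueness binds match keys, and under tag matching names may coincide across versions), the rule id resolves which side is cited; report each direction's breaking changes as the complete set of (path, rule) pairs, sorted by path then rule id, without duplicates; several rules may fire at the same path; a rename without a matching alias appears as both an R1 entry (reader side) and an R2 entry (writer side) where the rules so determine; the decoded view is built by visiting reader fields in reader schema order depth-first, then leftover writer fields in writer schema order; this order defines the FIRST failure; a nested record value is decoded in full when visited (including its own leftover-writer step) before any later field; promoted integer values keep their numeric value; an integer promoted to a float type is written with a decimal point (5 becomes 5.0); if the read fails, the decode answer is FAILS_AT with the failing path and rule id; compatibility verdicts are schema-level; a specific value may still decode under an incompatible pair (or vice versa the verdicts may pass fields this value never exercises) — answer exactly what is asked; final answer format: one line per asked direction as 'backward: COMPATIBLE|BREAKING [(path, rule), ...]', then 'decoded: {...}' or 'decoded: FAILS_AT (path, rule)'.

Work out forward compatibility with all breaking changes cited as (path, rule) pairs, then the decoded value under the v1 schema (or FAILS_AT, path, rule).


each type pair in Ticket: writer, then reader
checking forward for Ticket: reader v1 against writer v2:
  channel <- channel (Color -> Color, writer optional)
  duration <- duration (int32 -> int32, writer optional)
  zip <- zip (int64 -> int64, writer optional)
  avatar <- signature (bytes -> bytes, writer required)
  nothing fires on Ticket: forward is COMPATIBLE
decode (reader v1):
  channel := "OWNER"
  duration := 5
  zip := null (not supplied -> null)
  avatar := 0xFF (from writer signature)
  => decoded: {"channel": "OWNER", "duration": 5, "zip": null, "avatar": 0xFF}
ruling out the remaining Ticket differences:
  renamed field avatar to signature in record Ticket (alias avatar declared on the renamed field) -> no rule fires on it in Ticket's dialect; the asked verdict holds
  enum Color (field channel in record Ticket): symbol LOW added -> no rule fires on it in Ticket's dialect; the asked verdict holds

forward: COMPATIBLE []; decoded: {"channel": "OWNER", "duration": 5, "zip": null, "avatar": 0xFF}


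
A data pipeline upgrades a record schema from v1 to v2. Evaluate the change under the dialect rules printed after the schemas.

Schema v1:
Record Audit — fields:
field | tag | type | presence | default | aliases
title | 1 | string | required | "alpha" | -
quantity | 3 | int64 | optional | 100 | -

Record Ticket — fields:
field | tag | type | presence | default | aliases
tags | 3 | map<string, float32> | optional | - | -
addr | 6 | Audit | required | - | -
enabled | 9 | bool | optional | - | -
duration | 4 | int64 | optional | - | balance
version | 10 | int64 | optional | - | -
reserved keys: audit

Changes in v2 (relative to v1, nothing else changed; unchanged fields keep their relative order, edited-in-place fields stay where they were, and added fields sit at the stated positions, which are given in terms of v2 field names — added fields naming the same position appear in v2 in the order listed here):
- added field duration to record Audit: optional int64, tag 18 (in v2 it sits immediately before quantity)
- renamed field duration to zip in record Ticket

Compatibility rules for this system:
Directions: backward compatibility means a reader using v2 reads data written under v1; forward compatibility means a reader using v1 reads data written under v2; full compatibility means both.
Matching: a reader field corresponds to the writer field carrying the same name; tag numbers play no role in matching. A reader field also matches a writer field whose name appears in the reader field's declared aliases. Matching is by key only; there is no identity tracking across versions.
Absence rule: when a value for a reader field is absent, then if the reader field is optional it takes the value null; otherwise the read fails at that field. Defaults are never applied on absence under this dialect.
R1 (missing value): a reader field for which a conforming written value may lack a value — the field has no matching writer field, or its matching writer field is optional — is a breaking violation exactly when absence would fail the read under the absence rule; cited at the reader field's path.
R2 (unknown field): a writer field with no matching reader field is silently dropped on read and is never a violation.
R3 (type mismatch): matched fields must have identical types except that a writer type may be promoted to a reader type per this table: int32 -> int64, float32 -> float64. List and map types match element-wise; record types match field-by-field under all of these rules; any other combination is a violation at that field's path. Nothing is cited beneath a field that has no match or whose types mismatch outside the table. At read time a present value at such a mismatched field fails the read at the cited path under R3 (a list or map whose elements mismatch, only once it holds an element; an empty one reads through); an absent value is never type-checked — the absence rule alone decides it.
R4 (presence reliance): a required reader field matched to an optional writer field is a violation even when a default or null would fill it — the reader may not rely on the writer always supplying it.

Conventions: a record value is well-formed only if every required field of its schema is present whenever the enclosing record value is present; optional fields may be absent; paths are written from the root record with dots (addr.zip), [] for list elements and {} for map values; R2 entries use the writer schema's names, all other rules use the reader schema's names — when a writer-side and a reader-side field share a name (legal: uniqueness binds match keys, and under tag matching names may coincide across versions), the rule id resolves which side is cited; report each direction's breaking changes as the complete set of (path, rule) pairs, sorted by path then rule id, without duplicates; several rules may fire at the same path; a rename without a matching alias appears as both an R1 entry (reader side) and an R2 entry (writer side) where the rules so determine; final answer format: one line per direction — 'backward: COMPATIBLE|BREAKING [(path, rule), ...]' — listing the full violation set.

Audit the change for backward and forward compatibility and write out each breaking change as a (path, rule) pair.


backward: COMPATIBLE []; forward: COMPATIBLE []

arrows below run writer -> reader for Ticket
backward for Ticket (reader v2, writer v1):
  tags: map<string, float32> -> map<string, float32>, writer optional; from tags
  addr: Audit -> Audit, writer required; from addr
  enabled: bool -> bool, writer optional; from enabled
  zip: no writer match
  version: int64 -> int64, writer optional; from version
  duration (writer side), unknown to reader
  addr.title: string -> string, writer required; from addr.title
  addr.duration: no writer match
  addr.quantity: int64 -> int64, writer optional; from addr.quantity
  => backward verdict for Ticket: COMPATIBLE, no violations
forward for Ticket (reader v1, writer v2):
  tags: map<string, float32> -> map<string, float32>, writer optional; from tags
  addr: Audit -> Audit, writer required; from addr
  enabled: bool -> bool, writer optional; from enabled
  duration: no writer match
  version: int64 -> int64, writer optional; from version
  zip (writer side), unknown to reader
  addr.title: string -> string, writer required; from addr.title
  addr.quantity: int64 -> int64, writer optional; from addr.quantity
  addr.duration (writer side), unknown to reader
  => forward verdict for Ticket: COMPATIBLE, no violations
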